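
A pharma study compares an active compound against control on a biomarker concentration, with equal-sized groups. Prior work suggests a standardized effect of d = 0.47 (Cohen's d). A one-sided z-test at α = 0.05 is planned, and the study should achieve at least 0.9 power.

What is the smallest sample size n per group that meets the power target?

n = 78 per group

Set Φ(δ − 1.645) = 0.9; then δ − 1.645 = Φ⁻¹(0.9) = 1.282, giving δ = 2.926.
δ = d·√(n/2) ⇒ n = 2(δ/d)² = 2 × (2.926 / 0.47)² = 77.54.
Rounding up, n = 78 per group.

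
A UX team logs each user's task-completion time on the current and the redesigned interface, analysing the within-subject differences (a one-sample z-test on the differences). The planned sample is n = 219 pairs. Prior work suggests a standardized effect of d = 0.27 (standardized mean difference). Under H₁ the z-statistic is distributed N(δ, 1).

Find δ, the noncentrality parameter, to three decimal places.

δ ≈ 3.996

δ = d·√n = 0.27 × √219 = 3.9956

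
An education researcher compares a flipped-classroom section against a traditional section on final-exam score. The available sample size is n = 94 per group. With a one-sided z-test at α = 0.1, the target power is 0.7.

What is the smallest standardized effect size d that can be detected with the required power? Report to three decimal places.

d ≈ 0.263

Need Φ(δ − 1.282) = 0.7, so δ = 1.282 + 0.524 = 1.806.
δ = d·√(n/2) ⇒ d = δ/√(n/2) = 1.806/√(94/2) = 0.2634.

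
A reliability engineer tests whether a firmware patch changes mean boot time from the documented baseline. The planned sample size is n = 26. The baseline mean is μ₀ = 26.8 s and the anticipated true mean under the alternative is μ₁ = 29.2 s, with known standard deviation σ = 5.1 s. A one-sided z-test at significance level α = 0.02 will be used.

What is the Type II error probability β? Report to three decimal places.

β ≈ 0.365

Standardized effect: d = |μ₁ − μ₀| / σ = |29.2 − 26.8| / 5.1 = 0.4706
Noncentrality parameter: δ = d·√n = 0.4706 × √26 = 2.3995
One-sided α = 0.02 → critical value z_{0.02} = 2.054.
Power = P(Z > 2.054 − δ) = Φ(0.346) = 0.6352.
Type II error: β = 1 − power = 1 − 0.6352 = 0.3648.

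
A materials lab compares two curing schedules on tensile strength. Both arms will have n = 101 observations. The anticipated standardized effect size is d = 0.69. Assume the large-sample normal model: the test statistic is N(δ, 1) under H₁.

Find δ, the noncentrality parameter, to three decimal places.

δ = d·√(n/2) = 0.69 × √(101/2) = 4.9034

δ ≈ 4.903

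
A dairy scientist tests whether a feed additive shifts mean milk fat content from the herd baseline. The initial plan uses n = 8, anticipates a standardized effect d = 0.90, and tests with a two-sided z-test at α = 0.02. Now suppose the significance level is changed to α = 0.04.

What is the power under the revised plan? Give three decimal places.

Power ≈ 0.689

δ = d·√n = 0.90 × √8 = 2.5456 (unchanged). New critical value: z_{0.02} = 2.054.
Revised power = Φ(δ − 2.054) + Φ(−δ − 2.054) = Φ(0.492) + Φ(-4.599) = 0.6886 + 0.0000 = 0.6886.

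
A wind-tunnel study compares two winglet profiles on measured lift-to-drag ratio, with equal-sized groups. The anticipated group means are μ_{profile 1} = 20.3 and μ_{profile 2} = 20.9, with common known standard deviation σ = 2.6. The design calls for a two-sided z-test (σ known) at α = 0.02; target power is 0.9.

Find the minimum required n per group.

n = 489 per group

Standardized effect: d = |μ_{profile 1} − μ_{profile 2}| / σ = |20.3 − 20.9| / 2.6 = 0.2308
Set Φ(δ − 2.326) = 0.9; then δ − 2.326 = Φ⁻¹(0.9) = 1.282, giving δ = 3.608.
(For δ > 0 the lower-tail rejection region contributes negligibly to power, so the one-term inversion is standard.)
δ = d·√(n/2) ⇒ n = 2(δ/d)² = 2 × (3.608 / 0.2308)² = 488.86.
Rounding up, n = 489 per group.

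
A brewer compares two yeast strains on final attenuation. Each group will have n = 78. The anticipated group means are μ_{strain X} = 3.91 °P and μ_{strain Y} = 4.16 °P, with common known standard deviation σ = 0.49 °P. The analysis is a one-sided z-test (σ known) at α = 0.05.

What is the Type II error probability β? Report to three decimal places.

Standardized effect: d = |μ_{strain X} − μ_{strain Y}| / σ = |3.91 − 4.16| / 0.49 = 0.5102
Noncentrality parameter: δ = d·√(n/2) = 0.5102 × √(78/2) = 3.1862
One-sided α = 0.05 → critical value z_{0.05} = 1.645.
Power = Φ(δ − 1.645) = Φ(1.541) = 0.9384.
Type II error: β = 1 − power = 1 − 0.9384 = 0.0616.

β ≈ 0.062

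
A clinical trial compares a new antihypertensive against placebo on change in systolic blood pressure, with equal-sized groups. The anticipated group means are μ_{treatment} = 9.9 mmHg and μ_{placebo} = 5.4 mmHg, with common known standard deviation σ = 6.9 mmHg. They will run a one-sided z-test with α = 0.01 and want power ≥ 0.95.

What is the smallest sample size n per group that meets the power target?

Standardized effect: d = |μ_{treatment} − μ_{placebo}| / σ = |9.9 − 5.4| / 6.9 = 0.6522
Set Φ(δ − 2.326) = 0.95; then δ − 2.326 = Φ⁻¹(0.95) = 1.645, giving δ = 3.971.
δ = d·√(n/2) ⇒ n = 2(δ/d)² = 2 × (3.971 / 0.6522)² = 74.16.
Rounding up, n = 75 per group.

n = 75 per group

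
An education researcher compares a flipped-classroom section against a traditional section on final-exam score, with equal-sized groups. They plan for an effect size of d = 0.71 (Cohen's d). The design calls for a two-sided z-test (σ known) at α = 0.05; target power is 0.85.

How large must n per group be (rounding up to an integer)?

n = 36 per group

Set Φ(δ − 1.960) = 0.85; then δ − 1.960 = Φ⁻¹(0.85) = 1.036, giving δ = 2.996.
(For δ > 0 the lower-tail rejection region contributes negligibly to power, so the one-term inversion is standard.)
δ = d·√(n/2) ⇒ n = 2(δ/d)² = 2 × (2.996 / 0.71)² = 35.62.
Rounding up, n = 36 per group.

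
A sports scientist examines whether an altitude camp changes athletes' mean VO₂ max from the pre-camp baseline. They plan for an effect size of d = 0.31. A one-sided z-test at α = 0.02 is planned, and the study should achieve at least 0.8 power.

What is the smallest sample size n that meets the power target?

n = 88

For power 0.8 need Φ(δ − z_{0.02}) = 0.8, so δ = z_{0.02} + z_{0.20} = 2.054 + 0.842 = 2.895.
δ = d·√n ⇒ n = (δ/d)² = (2.895 / 0.31)² = 87.23.
Rounding up, n = 88.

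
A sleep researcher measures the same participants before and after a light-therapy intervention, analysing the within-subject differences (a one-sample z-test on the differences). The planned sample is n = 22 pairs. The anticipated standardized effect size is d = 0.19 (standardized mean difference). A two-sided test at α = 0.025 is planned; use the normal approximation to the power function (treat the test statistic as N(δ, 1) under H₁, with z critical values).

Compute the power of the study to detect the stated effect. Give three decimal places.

Power ≈ 0.089

Noncentrality parameter: δ = d·√n = 0.19 × √22 = 0.8912
Critical value for a two-sided test at α = 0.025: z_{α/2} = 2.241.
Power = Φ(δ − 2.241) + Φ(−δ − 2.241) = Φ(-1.350) + Φ(-3.133) = 0.0885 + 0.0009 = 0.0893.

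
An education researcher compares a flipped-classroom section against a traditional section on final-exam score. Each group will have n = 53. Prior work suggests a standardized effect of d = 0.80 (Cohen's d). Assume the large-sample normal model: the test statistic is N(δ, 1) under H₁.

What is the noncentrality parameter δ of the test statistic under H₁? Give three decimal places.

δ ≈ 4.118

δ = d·√(n/2) = 0.80 × √(53/2) = 4.1183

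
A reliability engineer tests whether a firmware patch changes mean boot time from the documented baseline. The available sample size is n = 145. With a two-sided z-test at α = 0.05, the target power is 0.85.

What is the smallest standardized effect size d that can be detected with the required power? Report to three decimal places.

Need Φ(δ − 1.960) = 0.85, so δ = 1.960 + 1.036 = 2.996.
(Lower-tail contribution to power is negligible for δ > 0.)
δ = d·√n ⇒ d = δ/√n = 2.996/√145 = 0.2488.

d ≈ 0.249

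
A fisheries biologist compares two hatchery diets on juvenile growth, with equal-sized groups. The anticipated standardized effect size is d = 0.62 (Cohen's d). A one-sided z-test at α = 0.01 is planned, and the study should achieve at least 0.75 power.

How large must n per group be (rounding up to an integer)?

Set Φ(δ − 2.326) = 0.75; then δ − 2.326 = Φ⁻¹(0.75) = 0.674, giving δ = 3.001.
δ = d·√(n/2) ⇒ n = 2(δ/d)² = 2 × (3.001 / 0.62)² = 46.85.
Round up to the next whole unit.

n = 47 per group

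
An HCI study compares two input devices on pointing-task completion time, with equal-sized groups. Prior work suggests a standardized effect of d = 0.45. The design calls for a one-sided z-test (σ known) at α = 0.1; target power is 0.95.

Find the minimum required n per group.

For power 0.95 need Φ(δ − z_{0.1}) = 0.95, so δ = z_{0.1} + z_{0.05} = 1.282 + 1.645 = 2.926.
δ = d·√(n/2) ⇒ n = 2(δ/d)² = 2 × (2.926 / 0.45)² = 84.58.
Rounding up, n = 85 per group.

n = 85 per group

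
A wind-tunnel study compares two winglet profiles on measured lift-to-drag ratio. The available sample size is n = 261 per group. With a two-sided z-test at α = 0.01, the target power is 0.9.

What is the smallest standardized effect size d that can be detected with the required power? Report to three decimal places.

Need Φ(δ − 2.576) = 0.9, so δ = 2.576 + 1.282 = 3.857.
(Lower-tail contribution to power is negligible for δ > 0.)
δ = d·√(n/2) ⇒ d = δ/√(n/2) = 3.857/√(261/2) = 0.3377.

d ≈ 0.338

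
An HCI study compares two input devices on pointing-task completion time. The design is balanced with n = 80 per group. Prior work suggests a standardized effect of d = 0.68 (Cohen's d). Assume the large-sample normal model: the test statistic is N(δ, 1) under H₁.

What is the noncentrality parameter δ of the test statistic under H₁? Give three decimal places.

δ ≈ 4.301

The noncentrality parameter scales effect size by the design's sample-size factor: δ = d·√(n/2) = 0.68 × √(80/2) = 4.3007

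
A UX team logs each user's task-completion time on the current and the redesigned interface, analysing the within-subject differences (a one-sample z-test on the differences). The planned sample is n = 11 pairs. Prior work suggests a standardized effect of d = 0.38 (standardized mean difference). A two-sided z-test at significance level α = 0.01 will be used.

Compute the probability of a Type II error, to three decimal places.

Noncentrality parameter: δ = d·√n = 0.38 × √11 = 1.2603
Two-sided α = 0.01 → critical value z_{0.005} = 2.576.
Power = Φ(δ − 2.576) + Φ(−δ − 2.576) = Φ(-1.316) + Φ(-3.836) = 0.0942 + 0.0001 = 0.0942.
Type II error: β = 1 − power = 1 − 0.0942 = 0.9058.

β ≈ 0.906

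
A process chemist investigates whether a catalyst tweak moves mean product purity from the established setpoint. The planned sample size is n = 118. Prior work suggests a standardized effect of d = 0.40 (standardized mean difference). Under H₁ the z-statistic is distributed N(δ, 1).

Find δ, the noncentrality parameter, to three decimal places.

δ ≈ 4.345

δ = d·√n = 0.40 × √118 = 4.3451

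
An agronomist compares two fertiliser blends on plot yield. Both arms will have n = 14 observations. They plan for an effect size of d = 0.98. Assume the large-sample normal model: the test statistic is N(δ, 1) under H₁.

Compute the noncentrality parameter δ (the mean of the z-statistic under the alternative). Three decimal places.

The noncentrality parameter scales effect size by the design's sample-size factor: δ = d·√(n/2) = 0.98 × √(14/2) = 2.5928

δ ≈ 2.593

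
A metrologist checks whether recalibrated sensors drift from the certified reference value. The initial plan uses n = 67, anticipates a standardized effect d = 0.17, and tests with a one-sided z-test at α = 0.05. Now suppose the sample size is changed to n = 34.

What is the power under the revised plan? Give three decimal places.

With n = 34: δ = d·√n = 0.17 × √34 = 0.9913. Critical value z_{0.05} = 1.645.
Revised power = P(Z > 1.645 − δ) = Φ(-0.654) = 0.2567.

Power ≈ 0.257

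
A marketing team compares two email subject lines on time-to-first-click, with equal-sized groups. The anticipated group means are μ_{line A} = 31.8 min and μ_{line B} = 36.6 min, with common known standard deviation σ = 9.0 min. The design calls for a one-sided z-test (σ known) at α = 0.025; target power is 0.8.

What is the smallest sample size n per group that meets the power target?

n = 56 per group

Standardized effect: d = |μ_{line A} − μ_{line B}| / σ = |31.8 − 36.6| / 9.0 = 0.5333
For power 0.8 need Φ(δ − z_{0.025}) = 0.8, so δ = z_{0.025} + z_{0.20} = 1.960 + 0.842 = 2.802.
δ = d·√(n/2) ⇒ n = 2(δ/d)² = 2 × (2.802 / 0.5333)² = 55.19.
Round up to the next whole unit.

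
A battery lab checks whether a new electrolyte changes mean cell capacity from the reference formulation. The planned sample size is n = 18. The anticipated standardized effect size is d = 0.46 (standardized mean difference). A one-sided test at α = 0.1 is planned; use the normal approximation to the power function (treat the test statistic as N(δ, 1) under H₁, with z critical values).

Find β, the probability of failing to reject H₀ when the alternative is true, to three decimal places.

Noncentrality parameter: δ = d·√n = 0.46 × √18 = 1.9516
One-sided α = 0.1 → critical value z_{0.1} = 1.282.
Power = P(Z > 1.282 − δ) = Φ(0.670) = 0.7486.
Type II error: β = 1 − power = 1 − 0.7486 = 0.2514.

β ≈ 0.251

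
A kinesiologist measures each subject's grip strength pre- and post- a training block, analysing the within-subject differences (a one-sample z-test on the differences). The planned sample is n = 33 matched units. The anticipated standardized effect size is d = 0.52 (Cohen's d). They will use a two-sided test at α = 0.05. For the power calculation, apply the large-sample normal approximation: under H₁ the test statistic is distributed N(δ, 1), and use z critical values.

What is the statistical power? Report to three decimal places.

Power ≈ 0.848

Noncentrality parameter: δ = d·√n = 0.52 × √33 = 2.9872
Critical value for a two-sided test at α = 0.05: z_{α/2} = 1.960.
Power = Φ(δ − 1.960) + Φ(−δ − 1.960) = Φ(1.027) + Φ(-4.947) = 0.8478 + 0.0000 = 0.8478.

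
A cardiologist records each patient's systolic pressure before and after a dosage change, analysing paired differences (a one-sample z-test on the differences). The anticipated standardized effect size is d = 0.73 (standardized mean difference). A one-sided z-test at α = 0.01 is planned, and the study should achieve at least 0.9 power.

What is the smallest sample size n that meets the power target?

For power 0.9 need Φ(δ − z_{0.01}) = 0.9, so δ = z_{0.01} + z_{0.10} = 2.326 + 1.282 = 3.608.
δ = d·√n ⇒ n = (δ/d)² = (3.608 / 0.73)² = 24.43.
Rounding up, n = 25.

n = 25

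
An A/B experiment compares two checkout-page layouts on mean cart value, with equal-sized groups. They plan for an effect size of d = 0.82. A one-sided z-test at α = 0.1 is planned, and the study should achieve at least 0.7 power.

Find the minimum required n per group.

Set Φ(δ − 1.282) = 0.7; then δ − 1.282 = Φ⁻¹(0.7) = 0.524, giving δ = 1.806.
δ = d·√(n/2) ⇒ n = 2(δ/d)² = 2 × (1.806 / 0.82)² = 9.70.
Round up to the next whole unit.

n = 10 per group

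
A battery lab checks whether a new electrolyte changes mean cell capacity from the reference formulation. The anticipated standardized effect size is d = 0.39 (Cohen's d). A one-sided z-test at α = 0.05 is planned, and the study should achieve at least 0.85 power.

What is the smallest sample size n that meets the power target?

n = 48

For power 0.85 need Φ(δ − z_{0.05}) = 0.85, so δ = z_{0.05} + z_{0.15} = 1.645 + 1.036 = 2.681.
δ = d·√n ⇒ n = (δ/d)² = (2.681 / 0.39)² = 47.27.
Round up to the next whole unit.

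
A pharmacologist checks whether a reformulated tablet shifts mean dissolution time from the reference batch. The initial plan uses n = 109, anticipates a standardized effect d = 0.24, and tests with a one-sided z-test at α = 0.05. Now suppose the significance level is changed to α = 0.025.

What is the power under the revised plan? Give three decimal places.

Power ≈ 0.707

δ = d·√n = 0.24 × √109 = 2.5057 (unchanged). New critical value: z_{0.025} = 1.960.
Revised power = Φ(δ − 1.960) = Φ(0.546) = 0.7074.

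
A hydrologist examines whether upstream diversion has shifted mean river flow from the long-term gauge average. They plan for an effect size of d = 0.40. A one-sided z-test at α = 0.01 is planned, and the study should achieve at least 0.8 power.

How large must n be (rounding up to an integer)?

Set Φ(δ − 2.326) = 0.8; then δ − 2.326 = Φ⁻¹(0.8) = 0.842, giving δ = 3.168.
δ = d·√n ⇒ n = (δ/d)² = (3.168 / 0.40)² = 62.73.
Round up to the next whole unit.

n = 63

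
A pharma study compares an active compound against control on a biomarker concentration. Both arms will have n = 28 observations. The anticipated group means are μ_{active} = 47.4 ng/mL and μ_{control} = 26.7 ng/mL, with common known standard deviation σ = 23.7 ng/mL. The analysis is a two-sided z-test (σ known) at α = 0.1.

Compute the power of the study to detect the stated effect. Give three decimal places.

Power ≈ 0.948

Standardized effect: d = |μ_{active} − μ_{control}| / σ = |47.4 − 26.7| / 23.7 = 0.8734
Noncentrality parameter: λ = d·√(n/2) = 0.8734 × √(28/2) = 3.2680
Critical value for a two-sided test at α = 0.1: z_{α/2} = 1.645.
Power = Φ(λ − 1.645) + Φ(−λ − 1.645) = Φ(1.623) + Φ(-4.913) = 0.9477 + 0.0000 = 0.9477.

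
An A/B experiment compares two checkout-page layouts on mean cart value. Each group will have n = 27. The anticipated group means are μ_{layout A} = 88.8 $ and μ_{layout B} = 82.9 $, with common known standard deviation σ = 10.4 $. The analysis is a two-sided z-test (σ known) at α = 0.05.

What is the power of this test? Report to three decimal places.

Standardized effect: d = |μ_{layout A} − μ_{layout B}| / σ = |88.8 − 82.9| / 10.4 = 0.5673
Noncentrality parameter: δ = d·√(n/2) = 0.5673 × √(27/2) = 2.0844
Critical value for a two-sided test at α = 0.05: z_{α/2} = 1.960.
Power = Φ(δ − 1.960) + Φ(−δ − 1.960) = Φ(0.124) + Φ(-4.044) = 0.5495 + 0.0000 = 0.5495.

Power ≈ 0.550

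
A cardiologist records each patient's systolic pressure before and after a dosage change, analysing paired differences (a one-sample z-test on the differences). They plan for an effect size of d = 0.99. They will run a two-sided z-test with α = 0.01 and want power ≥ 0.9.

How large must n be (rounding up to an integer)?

Set Φ(δ − 2.576) = 0.9; then δ − 2.576 = Φ⁻¹(0.9) = 1.282, giving δ = 3.857.
(For δ > 0 the lower-tail rejection region contributes negligibly to power, so the one-term inversion is standard.)
δ = d·√n ⇒ n = (δ/d)² = (3.857 / 0.99)² = 15.18.
Round up to the next whole unit.

n = 16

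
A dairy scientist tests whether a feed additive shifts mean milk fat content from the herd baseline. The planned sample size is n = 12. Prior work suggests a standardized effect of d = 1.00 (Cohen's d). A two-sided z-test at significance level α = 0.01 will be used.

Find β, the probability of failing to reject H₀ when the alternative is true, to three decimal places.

Noncentrality parameter: δ = d·√n = 1.00 × √12 = 3.4641
Two-sided α = 0.01 → critical value z_{0.005} = 2.576.
Power = Φ(δ − 2.576) + Φ(−δ − 2.576) = Φ(0.888) + Φ(-6.040) = 0.8128 + 0.0000 = 0.8128.
Type II error: β = 1 − power = 1 − 0.8128 = 0.1872.

β ≈ 0.187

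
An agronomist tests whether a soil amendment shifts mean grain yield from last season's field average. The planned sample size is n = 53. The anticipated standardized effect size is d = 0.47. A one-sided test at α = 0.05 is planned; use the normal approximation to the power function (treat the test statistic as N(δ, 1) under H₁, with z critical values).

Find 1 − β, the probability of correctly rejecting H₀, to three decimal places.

Noncentrality parameter: δ = d·√n = 0.47 × √53 = 3.4217
Critical value for a one-sided test at α = 0.05: z_α = 1.645.
Power = P(Z > 1.645 − δ) = Φ(1.777) = 0.9622.

Power ≈ 0.962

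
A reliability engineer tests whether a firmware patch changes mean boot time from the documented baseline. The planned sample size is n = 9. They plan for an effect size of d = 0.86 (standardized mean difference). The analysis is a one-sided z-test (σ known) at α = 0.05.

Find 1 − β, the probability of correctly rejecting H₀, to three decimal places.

Power ≈ 0.825

Noncentrality parameter: δ = d·√n = 0.86 × √9 = 2.5800
One-sided α = 0.05 → critical value z_{0.05} = 1.645.
Power = P(Z > 1.645 − δ) = Φ(0.935) = 0.8251.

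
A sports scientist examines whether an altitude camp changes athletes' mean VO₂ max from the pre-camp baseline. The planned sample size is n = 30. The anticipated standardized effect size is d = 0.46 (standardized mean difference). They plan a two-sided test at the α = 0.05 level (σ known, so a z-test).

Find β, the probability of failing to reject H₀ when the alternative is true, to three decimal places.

Noncentrality parameter: δ = d·√n = 0.46 × √30 = 2.5195
Critical value for a two-sided test at α = 0.05: z_{α/2} = 1.960.
Power = Φ(δ − 1.960) + Φ(−δ − 1.960) = Φ(0.560) + Φ(-4.479) = 0.7121 + 0.0000 = 0.7121.
Type II error: β = 1 − power = 1 − 0.7121 = 0.2879.

β ≈ 0.288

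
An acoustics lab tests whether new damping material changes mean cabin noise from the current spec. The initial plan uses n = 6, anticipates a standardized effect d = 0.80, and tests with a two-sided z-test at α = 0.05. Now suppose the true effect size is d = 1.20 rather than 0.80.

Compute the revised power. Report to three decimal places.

With d = 1.20: δ = d·√n = 1.20 × √6 = 2.9394. Critical value z_{0.025} = 1.960.
Revised power = Φ(δ − 1.960) + Φ(−δ − 1.960) = Φ(0.979) + Φ(-4.899) = 0.8363 + 0.0000 = 0.8363.

Power ≈ 0.836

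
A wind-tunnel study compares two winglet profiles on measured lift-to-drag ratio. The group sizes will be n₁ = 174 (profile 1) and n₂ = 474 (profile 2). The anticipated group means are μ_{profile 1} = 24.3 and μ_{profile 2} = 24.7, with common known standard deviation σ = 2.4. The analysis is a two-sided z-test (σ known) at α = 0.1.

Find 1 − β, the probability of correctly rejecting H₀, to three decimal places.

Standardized effect: d = |μ_{profile 1} − μ_{profile 2}| / σ = |24.3 − 24.7| / 2.4 = 0.1667
Noncentrality parameter: δ = d / √(1/n₁ + 1/n₂) = 0.1667 / √(1/174 + 1/474) = 1.8803
Two-sided α = 0.1 → critical value z_{0.05} = 1.645.
Power = Φ(δ − 1.645) + Φ(−δ − 1.645) = Φ(0.235) + Φ(-3.525) = 0.5931 + 0.0002 = 0.5933.

Power ≈ 0.593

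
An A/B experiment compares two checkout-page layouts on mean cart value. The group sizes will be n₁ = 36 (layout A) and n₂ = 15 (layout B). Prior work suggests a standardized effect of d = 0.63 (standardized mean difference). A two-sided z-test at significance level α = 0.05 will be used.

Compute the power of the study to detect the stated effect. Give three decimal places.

Noncentrality parameter: δ = d / √(1/n₁ + 1/n₂) = 0.63 / √(1/36 + 1/15) = 2.0500
Two-sided α = 0.05 → critical value z_{0.025} = 1.960.
Power = Φ(δ − 1.960) + Φ(−δ − 1.960) = Φ(0.090) + Φ(-4.010) = 0.5359 + 0.0000 = 0.5359.

Power ≈ 0.536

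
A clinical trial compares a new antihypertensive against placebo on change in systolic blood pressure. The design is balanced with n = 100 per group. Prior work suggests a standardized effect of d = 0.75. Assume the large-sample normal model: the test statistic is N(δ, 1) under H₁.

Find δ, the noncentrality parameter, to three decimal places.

The noncentrality parameter scales effect size by the design's sample-size factor: δ = d·√(n/2) = 0.75 × √(100/2) = 5.3033

δ ≈ 5.303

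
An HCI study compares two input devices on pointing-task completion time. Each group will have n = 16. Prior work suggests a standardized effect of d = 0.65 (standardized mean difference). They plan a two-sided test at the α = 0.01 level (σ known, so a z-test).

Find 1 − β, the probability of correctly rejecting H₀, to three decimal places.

Noncentrality parameter: δ = d·√(n/2) = 0.65 × √(16/2) = 1.8385
Two-sided α = 0.01 → critical value z_{0.005} = 2.576.
Power = Φ(δ − 2.576) + Φ(−δ − 2.576) = Φ(-0.737) + Φ(-4.414) = 0.2305 + 0.0000 = 0.2305.

Power ≈ 0.230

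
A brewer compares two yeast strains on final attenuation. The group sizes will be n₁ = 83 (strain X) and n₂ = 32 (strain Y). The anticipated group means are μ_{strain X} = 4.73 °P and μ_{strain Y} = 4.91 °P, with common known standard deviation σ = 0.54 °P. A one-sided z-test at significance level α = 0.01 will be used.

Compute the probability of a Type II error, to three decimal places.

Standardized effect: d = |μ_{strain X} − μ_{strain Y}| / σ = |4.73 − 4.91| / 0.54 = 0.3333
Noncentrality parameter: δ = d / √(1/n₁ + 1/n₂) = 0.3333 / √(1/83 + 1/32) = 1.6019
One-sided α = 0.01 → critical value z_{0.01} = 2.326.
Power = P(Z > 2.326 − δ) = Φ(-0.724) = 0.2344.
Type II error: β = 1 − power = 1 − 0.2344 = 0.7656.

β ≈ 0.766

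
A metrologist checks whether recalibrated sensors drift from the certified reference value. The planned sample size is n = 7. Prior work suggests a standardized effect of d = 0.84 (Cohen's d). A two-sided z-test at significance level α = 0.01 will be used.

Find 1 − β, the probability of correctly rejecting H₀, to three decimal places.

Noncentrality parameter: δ = d·√n = 0.84 × √7 = 2.2224
Two-sided α = 0.01 → critical value z_{0.005} = 2.576.
Power = Φ(δ − 2.576) + Φ(−δ − 2.576) = Φ(-0.353) + Φ(-4.798) = 0.3619 + 0.0000 = 0.3619.

Power ≈ 0.362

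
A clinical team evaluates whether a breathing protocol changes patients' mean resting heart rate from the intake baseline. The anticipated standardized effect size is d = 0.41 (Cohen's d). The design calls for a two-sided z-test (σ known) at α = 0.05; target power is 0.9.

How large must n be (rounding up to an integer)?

For power 0.9 need Φ(δ − z_{0.025}) = 0.9, so δ = z_{0.025} + z_{0.10} = 1.960 + 1.282 = 3.242.
(Ignoring the negligible lower-tail rejection probability gives the usual closed-form inversion.)
δ = d·√n ⇒ n = (δ/d)² = (3.242 / 0.41)² = 62.51.
Round up to the next whole unit.

n = 63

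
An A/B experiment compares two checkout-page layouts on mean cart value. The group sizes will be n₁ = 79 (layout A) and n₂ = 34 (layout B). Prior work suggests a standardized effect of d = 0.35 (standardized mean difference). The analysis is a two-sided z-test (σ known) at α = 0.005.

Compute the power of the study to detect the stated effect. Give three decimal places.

Noncentrality parameter: δ = d / √(1/n₁ + 1/n₂) = 0.35 / √(1/79 + 1/34) = 1.7064
Two-sided α = 0.005 → critical value z_{0.0025} = 2.807.
Power = Φ(δ − 2.807) + Φ(−δ − 2.807) = Φ(-1.101) + Φ(-4.513) = 0.1355 + 0.0000 = 0.1355.

Power ≈ 0.136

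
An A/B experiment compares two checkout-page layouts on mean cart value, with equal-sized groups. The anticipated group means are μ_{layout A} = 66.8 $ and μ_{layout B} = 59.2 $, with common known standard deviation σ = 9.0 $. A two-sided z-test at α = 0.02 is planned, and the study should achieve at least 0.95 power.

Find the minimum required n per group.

Standardized effect: d = |μ_{layout A} − μ_{layout B}| / σ = |66.8 − 59.2| / 9.0 = 0.8444
Set Φ(δ − 2.326) = 0.95; then δ − 2.326 = Φ⁻¹(0.95) = 1.645, giving δ = 3.971.
(For δ > 0 the lower-tail rejection region contributes negligibly to power, so the one-term inversion is standard.)
δ = d·√(n/2) ⇒ n = 2(δ/d)² = 2 × (3.971 / 0.8444)² = 44.23.
Rounding up, n = 45 per group.

n = 45 per group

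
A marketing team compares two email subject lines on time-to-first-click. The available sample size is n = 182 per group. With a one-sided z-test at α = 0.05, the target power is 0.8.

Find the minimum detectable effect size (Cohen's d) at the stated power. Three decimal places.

Need Φ(δ − 1.645) = 0.8, so δ = 1.645 + 0.842 = 2.486.
δ = d·√(n/2) ⇒ d = δ/√(n/2) = 2.486/√(182/2) = 0.2607.

d ≈ 0.261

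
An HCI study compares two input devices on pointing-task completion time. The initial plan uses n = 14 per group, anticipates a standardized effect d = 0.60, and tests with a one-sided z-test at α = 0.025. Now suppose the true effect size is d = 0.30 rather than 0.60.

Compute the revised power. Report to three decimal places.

Power ≈ 0.122

With d = 0.30: δ = d·√(n/2) = 0.30 × √(14/2) = 0.7937. Critical value z_{0.025} = 1.960.
Revised power = P(Z > 1.960 − δ) = Φ(-1.166) = 0.1218.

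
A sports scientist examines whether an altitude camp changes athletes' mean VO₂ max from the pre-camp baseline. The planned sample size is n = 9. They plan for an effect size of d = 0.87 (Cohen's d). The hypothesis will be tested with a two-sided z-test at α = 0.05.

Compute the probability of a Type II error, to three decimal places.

β ≈ 0.258

Noncentrality parameter: δ = d·√n = 0.87 × √9 = 2.6100
Two-sided α = 0.05 → critical value z_{0.025} = 1.960.
Power = Φ(δ − 1.960) + Φ(−δ − 1.960) = Φ(0.650) + Φ(-4.570) = 0.7422 + 0.0000 = 0.7422.
Type II error: β = 1 − power = 1 − 0.7422 = 0.2578.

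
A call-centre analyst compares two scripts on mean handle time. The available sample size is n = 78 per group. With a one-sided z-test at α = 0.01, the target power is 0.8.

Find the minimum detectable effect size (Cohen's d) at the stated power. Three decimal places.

d ≈ 0.507

Required noncentrality: δ = z_{0.01} + z_{0.20} = 2.326 + 0.842 = 3.168.
δ = d·√(n/2) ⇒ d = δ/√(n/2) = 3.168/√(78/2) = 0.5073.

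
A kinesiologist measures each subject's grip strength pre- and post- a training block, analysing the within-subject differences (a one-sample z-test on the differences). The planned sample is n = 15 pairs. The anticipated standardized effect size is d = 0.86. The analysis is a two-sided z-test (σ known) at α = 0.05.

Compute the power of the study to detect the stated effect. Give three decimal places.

Power ≈ 0.915

Noncentrality parameter: δ = d·√n = 0.86 × √15 = 3.3308
Two-sided α = 0.05 → critical value z_{0.025} = 1.960.
Power = Φ(δ − 1.960) + Φ(−δ − 1.960) = Φ(1.371) + Φ(-5.291) = 0.9148 + 0.0000 = 0.9148.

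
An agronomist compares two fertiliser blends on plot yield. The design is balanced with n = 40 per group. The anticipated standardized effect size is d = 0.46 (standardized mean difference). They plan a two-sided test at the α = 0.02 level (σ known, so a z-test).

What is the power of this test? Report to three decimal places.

Noncentrality parameter: λ = d·√(n/2) = 0.46 × √(40/2) = 2.0572
Critical value for a two-sided test at α = 0.02: z_{α/2} = 2.326.
Power = Φ(λ − 2.326) + Φ(−λ − 2.326) = Φ(-0.269) + Φ(-4.384) = 0.3939 + 0.0000 = 0.3939.

Power ≈ 0.394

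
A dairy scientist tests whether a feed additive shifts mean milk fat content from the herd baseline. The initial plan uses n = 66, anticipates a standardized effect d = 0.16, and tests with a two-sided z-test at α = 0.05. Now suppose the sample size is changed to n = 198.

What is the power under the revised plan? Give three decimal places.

Power ≈ 0.615

With n = 198: δ = d·√n = 0.16 × √198 = 2.2514. Critical value z_{0.025} = 1.960.
Revised power = Φ(δ − 1.960) + Φ(−δ − 1.960) = Φ(0.291) + Φ(-4.211) = 0.6146 + 0.0000 = 0.6147.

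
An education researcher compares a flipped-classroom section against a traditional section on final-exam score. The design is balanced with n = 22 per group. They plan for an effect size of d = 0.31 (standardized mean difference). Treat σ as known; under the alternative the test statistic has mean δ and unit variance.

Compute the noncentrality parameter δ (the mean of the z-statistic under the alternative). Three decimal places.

δ ≈ 1.028

δ = d·√(n/2) = 0.31 × √(22/2) = 1.0282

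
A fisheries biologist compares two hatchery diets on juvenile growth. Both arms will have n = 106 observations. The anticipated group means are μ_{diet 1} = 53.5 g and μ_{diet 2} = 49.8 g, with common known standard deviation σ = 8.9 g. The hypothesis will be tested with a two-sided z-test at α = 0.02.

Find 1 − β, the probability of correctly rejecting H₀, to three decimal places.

Power ≈ 0.758

Standardized effect: d = |μ_{diet 1} − μ_{diet 2}| / σ = |53.5 − 49.8| / 8.9 = 0.4157
Noncentrality parameter: δ = d·√(n/2) = 0.4157 × √(106/2) = 3.0266
Critical value for a two-sided test at α = 0.02: z_{α/2} = 2.326.
Power = Φ(δ − 2.326) + Φ(−δ − 2.326) = Φ(0.700) + Φ(-5.353) = 0.7581 + 0.0000 = 0.7581.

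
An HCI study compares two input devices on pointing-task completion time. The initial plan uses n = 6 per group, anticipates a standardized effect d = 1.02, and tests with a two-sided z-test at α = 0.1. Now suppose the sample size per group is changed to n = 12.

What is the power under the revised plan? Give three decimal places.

Power ≈ 0.803

With n = 12 per group: δ = d·√(n/2) = 1.02 × √(12/2) = 2.4985. Critical value z_{0.05} = 1.645.
Revised power = Φ(δ − 1.645) + Φ(−δ − 1.645) = Φ(0.854) + Φ(-4.143) = 0.8033 + 0.0000 = 0.8034.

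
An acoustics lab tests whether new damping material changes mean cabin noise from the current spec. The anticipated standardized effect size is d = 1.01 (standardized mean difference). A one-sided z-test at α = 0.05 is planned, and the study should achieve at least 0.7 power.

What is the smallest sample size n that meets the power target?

n = 5

Set Φ(δ − 1.645) = 0.7; then δ − 1.645 = Φ⁻¹(0.7) = 0.524, giving δ = 2.169.
δ = d·√n ⇒ n = (δ/d)² = (2.169 / 1.01)² = 4.61.
Rounding up, n = 5.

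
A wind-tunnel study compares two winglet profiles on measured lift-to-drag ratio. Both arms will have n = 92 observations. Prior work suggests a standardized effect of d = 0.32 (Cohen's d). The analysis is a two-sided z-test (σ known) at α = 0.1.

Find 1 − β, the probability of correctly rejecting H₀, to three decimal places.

Power ≈ 0.700

Noncentrality parameter: δ = d·√(n/2) = 0.32 × √(92/2) = 2.1703
Two-sided α = 0.1 → critical value z_{0.05} = 1.645.
Power = Φ(δ − 1.645) + Φ(−δ − 1.645) = Φ(0.525) + Φ(-3.815) = 0.7004 + 0.0001 = 0.7004.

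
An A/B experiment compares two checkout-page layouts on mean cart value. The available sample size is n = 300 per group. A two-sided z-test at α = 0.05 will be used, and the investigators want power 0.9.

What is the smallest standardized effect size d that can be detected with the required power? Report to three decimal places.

Need Φ(δ − 1.960) = 0.9, so δ = 1.960 + 1.282 = 3.242.
(The second rejection-region term Φ(−δ − z_{α/2}) is negligible and dropped.)
δ = d·√(n/2) ⇒ d = δ/√(n/2) = 3.242/√(300/2) = 0.2647.

d ≈ 0.265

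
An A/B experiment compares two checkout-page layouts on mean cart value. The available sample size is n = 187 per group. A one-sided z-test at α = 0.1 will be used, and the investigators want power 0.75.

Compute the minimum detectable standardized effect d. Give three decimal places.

d ≈ 0.202

Need Φ(δ − 1.282) = 0.75, so δ = 1.282 + 0.674 = 1.956.
δ = d·√(n/2) ⇒ d = δ/√(n/2) = 1.956/√(187/2) = 0.2023.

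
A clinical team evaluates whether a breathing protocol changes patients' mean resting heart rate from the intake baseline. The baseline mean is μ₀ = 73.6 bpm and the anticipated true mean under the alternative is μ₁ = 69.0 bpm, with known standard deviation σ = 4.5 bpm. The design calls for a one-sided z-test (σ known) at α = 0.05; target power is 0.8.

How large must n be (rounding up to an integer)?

n = 6

Standardized effect: d = |μ₁ − μ₀| / σ = |69.0 − 73.6| / 4.5 = 1.0222
Set Φ(δ − 1.645) = 0.8; then δ − 1.645 = Φ⁻¹(0.8) = 0.842, giving δ = 2.486.
δ = d·√n ⇒ n = (δ/d)² = (2.486 / 1.0222)² = 5.92.
Rounding up, n = 6.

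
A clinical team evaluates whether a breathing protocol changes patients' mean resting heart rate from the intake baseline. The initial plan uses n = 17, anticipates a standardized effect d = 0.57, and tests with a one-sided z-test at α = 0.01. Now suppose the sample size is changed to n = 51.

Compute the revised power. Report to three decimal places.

Power ≈ 0.959

With n = 51: δ = d·√n = 0.57 × √51 = 4.0706. Critical value z_{0.01} = 2.326.
Revised power = Φ(δ − 2.326) = Φ(1.744) = 0.9594.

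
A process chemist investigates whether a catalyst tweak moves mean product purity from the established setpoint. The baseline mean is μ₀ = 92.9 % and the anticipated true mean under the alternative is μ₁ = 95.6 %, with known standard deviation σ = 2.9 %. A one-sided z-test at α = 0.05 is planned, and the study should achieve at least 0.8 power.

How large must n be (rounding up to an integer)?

n = 8

Standardized effect: d = |μ₁ − μ₀| / σ = |95.6 − 92.9| / 2.9 = 0.9310
For power 0.8 need Φ(δ − z_{0.05}) = 0.8, so δ = z_{0.05} + z_{0.20} = 1.645 + 0.842 = 2.486.
δ = d·√n ⇒ n = (δ/d)² = (2.486 / 0.9310)² = 7.13.
Rounding up, n = 8.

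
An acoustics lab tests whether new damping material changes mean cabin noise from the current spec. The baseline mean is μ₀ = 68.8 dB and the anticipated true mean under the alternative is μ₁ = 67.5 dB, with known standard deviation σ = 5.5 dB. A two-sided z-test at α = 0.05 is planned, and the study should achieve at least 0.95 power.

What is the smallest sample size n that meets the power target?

n = 233

Standardized effect: d = |μ₁ − μ₀| / σ = |67.5 − 68.8| / 5.5 = 0.2364
For power 0.95 need Φ(δ − z_{0.025}) = 0.95, so δ = z_{0.025} + z_{0.05} = 1.960 + 1.645 = 3.605.
(The Φ(−δ − z_{α/2}) term is vanishingly small for δ > 0 and is dropped in the standard sample-size formula.)
δ = d·√n ⇒ n = (δ/d)² = (3.605 / 0.2364)² = 232.60.
Round up to the next whole unit.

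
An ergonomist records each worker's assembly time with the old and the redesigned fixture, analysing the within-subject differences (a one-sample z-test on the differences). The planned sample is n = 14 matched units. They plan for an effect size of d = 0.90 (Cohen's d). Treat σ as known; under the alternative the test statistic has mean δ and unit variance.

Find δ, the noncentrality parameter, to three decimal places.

δ = d·√n = 0.90 × √14 = 3.3675

δ ≈ 3.367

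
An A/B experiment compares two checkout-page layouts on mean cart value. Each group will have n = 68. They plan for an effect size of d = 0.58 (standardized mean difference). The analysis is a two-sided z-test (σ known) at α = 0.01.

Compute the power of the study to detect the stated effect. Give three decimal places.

Noncentrality parameter: δ = d·√(n/2) = 0.58 × √(68/2) = 3.3820
Critical value for a two-sided test at α = 0.01: z_{α/2} = 2.576.
Power = Φ(δ − 2.576) + Φ(−δ − 2.576) = Φ(0.806) + Φ(-5.958) = 0.7899 + 0.0000 = 0.7899.

Power ≈ 0.790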